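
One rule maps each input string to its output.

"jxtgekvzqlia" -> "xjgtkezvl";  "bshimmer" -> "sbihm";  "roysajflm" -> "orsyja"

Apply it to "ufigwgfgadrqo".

Rule — swap each adjacent pair of characters (1↔2, 3↔4, ...), then delete the last 3 characters.
On "ufigwgfgadrqo": the first step gives "fugigwgfdaqro", and the second then gives "fugigwgfda".

fugigwgfda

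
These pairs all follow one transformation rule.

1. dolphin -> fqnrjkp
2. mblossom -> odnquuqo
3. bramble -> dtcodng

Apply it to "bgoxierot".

diqzkgtqv

The pattern: shift every letter 2 places forward in the alphabet (wrapping around).
So "bgoxierot" becomes "diqzkgtqv".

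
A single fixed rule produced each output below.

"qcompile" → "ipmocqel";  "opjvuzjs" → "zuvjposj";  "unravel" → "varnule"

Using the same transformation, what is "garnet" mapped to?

The pattern: reverse the string, then move the first 2 characters to the end (rotate left by 2).
For "garnet" the result is "nragte".
(Check on "unravel": → "levarnu" → "varnule" ✓)

nragte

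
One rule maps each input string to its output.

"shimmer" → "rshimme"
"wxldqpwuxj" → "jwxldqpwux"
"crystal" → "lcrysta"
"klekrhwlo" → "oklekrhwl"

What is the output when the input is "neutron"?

Each output is the input with this applied: move the last character to the front.
Doing the same to "neutron": "nneutro".

nneutro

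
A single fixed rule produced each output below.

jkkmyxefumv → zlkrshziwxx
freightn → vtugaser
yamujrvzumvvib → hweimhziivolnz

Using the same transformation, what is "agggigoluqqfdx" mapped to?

The rule is to shift every letter 13 places forward in the alphabet (wrapping around) — i.e. ROT13, then move the first 3 characters to the end (rotate left by 3).
For "agggigoluqqfdx" the result is "tvtbyhddsqkntt".

tvtbyhddsqkntt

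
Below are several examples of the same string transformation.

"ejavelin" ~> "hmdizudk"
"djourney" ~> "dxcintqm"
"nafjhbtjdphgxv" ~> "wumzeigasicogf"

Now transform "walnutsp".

rovzkmts

What's happening: move the last 2 characters to the front (rotate right by 2), then shift every letter 1 place backward in the alphabet (wrapping around).
Starting from "walnutsp": after the first operation, "spwalnut"; after the second, "rovzkmts".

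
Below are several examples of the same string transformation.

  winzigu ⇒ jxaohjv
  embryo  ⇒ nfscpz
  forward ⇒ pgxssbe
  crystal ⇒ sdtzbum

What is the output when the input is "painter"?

The rule is to swap each adjacent pair of characters (1↔2, 3↔4, ...), then shift every letter 1 place forward in the alphabet (wrapping around).
On "painter": the first step gives "apnietr", and the second then gives "bqojfus".

bqojfus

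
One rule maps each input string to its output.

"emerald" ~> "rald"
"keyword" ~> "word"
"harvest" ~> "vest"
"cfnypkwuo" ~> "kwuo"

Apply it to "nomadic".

What's happening: keep only the last 4 characters.
On "nomadic" that produces "adic".

adic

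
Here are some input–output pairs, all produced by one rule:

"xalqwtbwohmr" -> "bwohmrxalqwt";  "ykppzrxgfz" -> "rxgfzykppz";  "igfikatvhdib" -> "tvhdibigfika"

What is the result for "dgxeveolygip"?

olygipdgxeve

Each output is the input with this applied: swap the front and back halves of the string.
"dgxeveolygip" → "olygipdgxeve".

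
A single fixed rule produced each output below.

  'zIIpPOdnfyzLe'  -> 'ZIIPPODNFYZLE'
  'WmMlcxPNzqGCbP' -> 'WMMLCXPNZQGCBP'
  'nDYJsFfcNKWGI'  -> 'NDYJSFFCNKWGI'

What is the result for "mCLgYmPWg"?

What's happening: convert every letter to uppercase.
On "mCLgYmPWg" that produces "MCLGYMPWG".

MCLGYMPWG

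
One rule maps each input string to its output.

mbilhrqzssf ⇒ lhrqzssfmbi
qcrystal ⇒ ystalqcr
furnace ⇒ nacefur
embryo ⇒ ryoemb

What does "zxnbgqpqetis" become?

bgqpqetiszxn

The transformation: move the first 3 characters to the end (rotate left by 3).
So "zxnbgqpqetis" becomes "bgqpqetiszxn".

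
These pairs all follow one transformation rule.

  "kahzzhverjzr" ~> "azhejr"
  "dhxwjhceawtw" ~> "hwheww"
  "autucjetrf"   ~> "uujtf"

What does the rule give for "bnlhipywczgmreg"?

nhpwzme

The pattern: keep every other character starting from the second (positions 2nd, 4th, 6th, ...).
So "bnlhipywczgmreg" becomes "nhpwzme".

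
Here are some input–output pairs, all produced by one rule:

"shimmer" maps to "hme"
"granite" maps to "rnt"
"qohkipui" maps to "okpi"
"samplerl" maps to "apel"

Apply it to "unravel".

The pattern: keep every other character starting from the second (positions 2nd, 4th, 6th, ...).
So "unravel" becomes "nae".

nae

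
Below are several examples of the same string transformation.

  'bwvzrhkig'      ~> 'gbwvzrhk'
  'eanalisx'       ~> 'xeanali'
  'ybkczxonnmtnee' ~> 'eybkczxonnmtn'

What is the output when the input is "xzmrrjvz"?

zxzmrrj

Each output is the input with this applied: move the last character to the front, then delete the last character.
"xzmrrjvz" → "zxzmrrjv" → "zxzmrrj".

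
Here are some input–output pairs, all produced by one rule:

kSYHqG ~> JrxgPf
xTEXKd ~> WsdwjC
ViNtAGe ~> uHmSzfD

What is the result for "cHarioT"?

Each output is the input with this applied: flip the case of every letter, then shift every letter 1 place backward in the alphabet (wrapping around).
So "cHarioT" becomes "BgZQHNs".
(Check on "ViNtAGe": → "vInTagE" → "uHmSzfD" ✓)

BgZQHNs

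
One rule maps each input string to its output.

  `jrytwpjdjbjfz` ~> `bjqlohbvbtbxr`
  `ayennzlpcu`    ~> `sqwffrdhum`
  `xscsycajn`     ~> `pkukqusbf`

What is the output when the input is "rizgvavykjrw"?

Looking at the pairs, the operation is to shift every letter 8 places backward in the alphabet (wrapping around).
For "rizgvavykjrw" the result is "jarynsnqcbjo".

jarynsnqcbjo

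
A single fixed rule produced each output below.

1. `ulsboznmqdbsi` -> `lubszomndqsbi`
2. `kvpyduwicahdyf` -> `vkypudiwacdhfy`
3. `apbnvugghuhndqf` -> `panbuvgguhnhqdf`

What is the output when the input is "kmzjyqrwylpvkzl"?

mkjzqywrlyvpzkl

Looking at the pairs, the operation is to swap each adjacent pair of characters (1↔2, 3↔4, ...).
So "kmzjyqrwylpvkzl" becomes "mkjzqywrlyvpzkl".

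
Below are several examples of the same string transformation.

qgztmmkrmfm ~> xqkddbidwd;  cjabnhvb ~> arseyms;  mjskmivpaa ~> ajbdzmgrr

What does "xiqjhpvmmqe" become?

Rule — shift every letter 9 places backward in the alphabet (wrapping around), then delete the first character.
On "xiqjhpvmmqe": the first step gives "ozhaygmddhv", and the second then gives "zhaygmddhv".

zhaygmddhv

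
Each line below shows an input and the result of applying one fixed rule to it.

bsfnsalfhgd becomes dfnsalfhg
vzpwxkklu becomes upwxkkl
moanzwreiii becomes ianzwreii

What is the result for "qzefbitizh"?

Each output is the input with this applied: delete the first 2 characters, then move the last character to the front.
So "qzefbitizh" becomes "hefbitiz".
(Check on "vzpwxkklu": → "pwxkklu" → "upwxkkl" ✓)

hefbitiz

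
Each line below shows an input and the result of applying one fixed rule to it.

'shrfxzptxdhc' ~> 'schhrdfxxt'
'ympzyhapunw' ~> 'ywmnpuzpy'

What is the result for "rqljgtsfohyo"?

roqylhjogf

Each output is the input with this applied: take characters alternately from the front and the back (1st, last, 2nd, 2nd-last, ...), then delete the last 2 characters.
Doing the same to "rqljgtsfohyo": "roqylhjogf".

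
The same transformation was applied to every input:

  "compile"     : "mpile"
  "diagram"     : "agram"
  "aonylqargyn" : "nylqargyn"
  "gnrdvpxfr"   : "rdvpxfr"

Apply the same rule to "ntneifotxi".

neifotxi

Each output is the input with this applied: delete the first 2 characters.
On "ntneifotxi" that produces "neifotxi".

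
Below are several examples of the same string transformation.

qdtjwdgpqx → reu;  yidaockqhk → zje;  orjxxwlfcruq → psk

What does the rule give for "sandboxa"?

Each output is the input with this applied: shift every letter 1 place forward in the alphabet (wrapping around), then keep only the first 3 characters.
For "sandboxa" the result is "tbo".
(Check on "orjxxwlfcruq": → "pskyyxmgdsvr" → "psk" ✓)

tbo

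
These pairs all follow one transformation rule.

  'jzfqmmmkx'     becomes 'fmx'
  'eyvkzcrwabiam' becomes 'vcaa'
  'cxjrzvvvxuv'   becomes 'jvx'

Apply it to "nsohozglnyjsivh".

Looking at the pairs, the operation is to keep one character in every 3, starting at position 3 (positions 3rd, 6th, 9th, ...).
For "nsohozglnyjsivh" the result is "oznsh".

oznsh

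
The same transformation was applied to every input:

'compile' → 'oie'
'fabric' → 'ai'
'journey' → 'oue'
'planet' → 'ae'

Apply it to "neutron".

euo

Rule — keep only the vowels.
Applying that to "neutron" gives "euo".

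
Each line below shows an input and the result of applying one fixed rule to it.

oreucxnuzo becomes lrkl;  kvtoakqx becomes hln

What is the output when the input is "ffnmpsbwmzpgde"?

cjywa

Looking at the pairs, the operation is to shift every letter 3 places backward in the alphabet (wrapping around), then keep one character in every 3, starting at position 1 (positions 1st, 4th, 7th, ...).
On "ffnmpsbwmzpgde": the first step gives "cckjmpytjwmdab", and the second then gives "cjywa".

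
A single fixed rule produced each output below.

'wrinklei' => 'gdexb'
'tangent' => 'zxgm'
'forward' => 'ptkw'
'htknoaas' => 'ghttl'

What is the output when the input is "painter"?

Looking at the pairs, the operation is to delete the first 3 characters, then shift every letter 7 places backward in the alphabet (wrapping around).
"painter" → "nter" → "gmxk".

gmxk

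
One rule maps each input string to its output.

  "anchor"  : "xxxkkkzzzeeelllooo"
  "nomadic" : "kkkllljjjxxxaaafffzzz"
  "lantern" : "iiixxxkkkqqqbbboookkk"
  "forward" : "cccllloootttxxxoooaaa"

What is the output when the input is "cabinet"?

What's happening: repeat every character 3 times, then shift every letter 3 places backward in the alphabet (wrapping around).
"cabinet" → "cccaaabbbiiinnneeettt" → "zzzxxxyyyfffkkkbbbqqq".
(Check on "anchor": → "aaannnccchhhooorrr" → "xxxkkkzzzeeelllooo" ✓)

zzzxxxyyyfffkkkbbbqqq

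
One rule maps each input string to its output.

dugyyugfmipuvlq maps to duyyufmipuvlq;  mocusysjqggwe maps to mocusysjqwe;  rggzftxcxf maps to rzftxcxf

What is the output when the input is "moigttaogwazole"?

moittaowazole

Looking at the pairs, the operation is to remove every "g".
So "moigttaogwazole" becomes "moittaowazole".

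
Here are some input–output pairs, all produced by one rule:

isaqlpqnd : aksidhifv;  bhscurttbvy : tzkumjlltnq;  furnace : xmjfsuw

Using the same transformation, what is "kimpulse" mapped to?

The transformation: shift every letter 8 places backward in the alphabet (wrapping around).
Doing the same to "kimpulse": "caehmdkw".

caehmdkw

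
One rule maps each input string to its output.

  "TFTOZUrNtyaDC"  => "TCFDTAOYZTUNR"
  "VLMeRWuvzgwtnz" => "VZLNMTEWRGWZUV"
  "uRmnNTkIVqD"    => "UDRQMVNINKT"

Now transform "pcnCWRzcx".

The rule is to take characters alternately from the front and the back (1st, last, 2nd, 2nd-last, ...), then convert every letter to uppercase.
"pcnCWRzcx" → "pxccnzCRW" → "PXCCNZCRW".
(Check on "uRmnNTkIVqD": → "uDRqmVnINkT" → "UDRQMVNINKT" ✓)

PXCCNZCRW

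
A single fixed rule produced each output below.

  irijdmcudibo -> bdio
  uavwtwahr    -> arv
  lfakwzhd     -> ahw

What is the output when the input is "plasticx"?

alt

The pattern: sort the characters into alphabetical order, then keep one character in every 3, starting at position 1 (positions 1st, 4th, 7th, ...).
Working it through for "plasticx": intermediate "acilpstx", final "alt".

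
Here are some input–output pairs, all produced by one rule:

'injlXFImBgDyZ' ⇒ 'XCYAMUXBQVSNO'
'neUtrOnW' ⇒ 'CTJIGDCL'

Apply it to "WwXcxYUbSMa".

The rule is to shift every letter 11 places backward in the alphabet (wrapping around), then convert every letter to uppercase.
"WwXcxYUbSMa" → "LlMrmNJqHBp" → "LLMRMNJQHBP".

LLMRMNJQHBP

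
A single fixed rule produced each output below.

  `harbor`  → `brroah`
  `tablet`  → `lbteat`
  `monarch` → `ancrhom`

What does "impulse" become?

upslemi

What's happening: swap each adjacent pair of characters (1↔2, 3↔4, ...), then move the first 2 characters to the end (rotate left by 2).
Working it through for "impulse": intermediate "miupsle", final "upslemi".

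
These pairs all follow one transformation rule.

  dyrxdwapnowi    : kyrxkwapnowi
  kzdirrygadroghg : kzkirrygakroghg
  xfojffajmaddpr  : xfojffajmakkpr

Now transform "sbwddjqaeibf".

The pattern: replace every "d" with "k".
So "sbwddjqaeibf" becomes "sbwkkjqaeibf".

sbwkkjqaeibf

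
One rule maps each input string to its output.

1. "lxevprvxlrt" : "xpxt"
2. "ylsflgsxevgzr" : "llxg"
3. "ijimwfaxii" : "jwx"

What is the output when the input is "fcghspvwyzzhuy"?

cswzy

In each case the input is transformed by: keep one character in every 3, starting at position 2 (positions 2nd, 5th, 8th, ...).
On "fcghspvwyzzhuy" that produces "cswzy".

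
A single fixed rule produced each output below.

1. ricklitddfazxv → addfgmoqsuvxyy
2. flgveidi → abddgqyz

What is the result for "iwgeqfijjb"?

abddeelrwz

In each case the input is transformed by: shift every letter 5 places backward in the alphabet (wrapping around), then sort the characters into alphabetical order.
So "iwgeqfijjb" becomes "abddeelrwz".
(Check on "flgveidi": → "agbqzdyd" → "abddgqyz" ✓)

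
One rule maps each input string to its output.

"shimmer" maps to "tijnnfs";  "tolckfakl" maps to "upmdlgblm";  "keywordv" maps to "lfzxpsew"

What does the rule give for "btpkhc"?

The pattern: shift every letter 1 place forward in the alphabet (wrapping around).
For "btpkhc" the result is "cuqlid".

cuqlid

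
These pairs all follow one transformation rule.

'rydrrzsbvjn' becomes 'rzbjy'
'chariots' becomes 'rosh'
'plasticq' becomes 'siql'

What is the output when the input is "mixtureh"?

Rule — keep every other character starting from the second (positions 2nd, 4th, 6th, ...), then move the first character to the end.
On "mixtureh": the first step gives "itrh", and the second then gives "trhi".
(Check on "rydrrzsbvjn": → "yrzbj" → "rzbjy" ✓)

trhi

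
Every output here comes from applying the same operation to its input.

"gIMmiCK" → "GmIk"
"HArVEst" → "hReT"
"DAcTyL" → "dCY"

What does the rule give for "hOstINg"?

HSiG

Looking at the pairs, the operation is to flip the case of every letter, then keep every other character starting from the first (positions 1st, 3rd, 5th, ...).
Working it through for "hOstINg": intermediate "HoSTinG", final "HSiG".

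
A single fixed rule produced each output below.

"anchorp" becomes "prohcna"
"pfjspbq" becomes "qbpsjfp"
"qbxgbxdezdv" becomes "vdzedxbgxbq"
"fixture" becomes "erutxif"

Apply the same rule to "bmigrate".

etargimb

The rule is to reverse the string.
Applying that to "bmigrate" gives "etargimb".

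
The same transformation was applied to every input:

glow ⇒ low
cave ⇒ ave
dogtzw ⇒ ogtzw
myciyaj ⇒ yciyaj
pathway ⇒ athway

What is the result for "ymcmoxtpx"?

In each case the input is transformed by: delete the first character.
For "ymcmoxtpx" the result is "mcmoxtpx".

mcmoxtpx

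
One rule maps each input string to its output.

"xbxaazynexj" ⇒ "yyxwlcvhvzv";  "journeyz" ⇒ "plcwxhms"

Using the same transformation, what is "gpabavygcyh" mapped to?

zytweawfeny

The transformation: move the first 3 characters to the end (rotate left by 3), then shift every letter 2 places backward in the alphabet (wrapping around).
Starting from "gpabavygcyh": after the first operation, "bavygcyhgpa"; after the second, "zytweawfeny".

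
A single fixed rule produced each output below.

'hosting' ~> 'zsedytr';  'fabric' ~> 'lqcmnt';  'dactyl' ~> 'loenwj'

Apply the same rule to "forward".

zqhcclo

The pattern: swap each adjacent pair of characters (1↔2, 3↔4, ...), then shift every letter 11 places forward in the alphabet (wrapping around).
On "forward" that produces "zqhcclo".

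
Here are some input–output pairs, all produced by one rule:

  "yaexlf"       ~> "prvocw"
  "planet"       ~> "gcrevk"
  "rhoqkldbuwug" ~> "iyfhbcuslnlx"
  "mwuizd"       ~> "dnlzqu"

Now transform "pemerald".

Rule — shift every letter 9 places backward in the alphabet (wrapping around).
"pemerald" → "gvdvircu".

gvdvircu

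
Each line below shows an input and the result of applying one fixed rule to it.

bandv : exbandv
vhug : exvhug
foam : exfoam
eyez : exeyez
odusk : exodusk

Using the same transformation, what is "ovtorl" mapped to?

What's happening: prepend "ex".
Applying that to "ovtorl" gives "exovtorl".

exovtorl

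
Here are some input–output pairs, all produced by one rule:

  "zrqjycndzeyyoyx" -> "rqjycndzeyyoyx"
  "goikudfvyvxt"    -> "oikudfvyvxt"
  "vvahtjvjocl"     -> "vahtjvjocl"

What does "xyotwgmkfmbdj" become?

yotwgmkfmbdj

The transformation: delete the first character.
So "xyotwgmkfmbdj" becomes "yotwgmkfmbdj".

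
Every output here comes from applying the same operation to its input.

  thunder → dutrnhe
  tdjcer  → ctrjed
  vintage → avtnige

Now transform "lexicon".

Each output is the input with this applied: sort the characters into reverse alphabetical order, then move the last character to the front.
On "lexicon": the first step gives "xonliec", and the second then gives "cxonlie".

cxonlie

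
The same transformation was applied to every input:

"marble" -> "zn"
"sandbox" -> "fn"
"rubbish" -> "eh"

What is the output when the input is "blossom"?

In each case the input is transformed by: shift every letter 13 places forward in the alphabet (wrapping around) — i.e. ROT13, then keep only the first 2 characters.
Working it through for "blossom": intermediate "oybffbz", final "oy".

oy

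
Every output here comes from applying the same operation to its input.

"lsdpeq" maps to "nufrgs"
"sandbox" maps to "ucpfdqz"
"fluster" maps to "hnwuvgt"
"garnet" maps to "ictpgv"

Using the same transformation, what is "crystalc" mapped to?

etauvcne

The pattern: shift every letter 2 places forward in the alphabet (wrapping around).
Doing the same to "crystalc": "etauvcne".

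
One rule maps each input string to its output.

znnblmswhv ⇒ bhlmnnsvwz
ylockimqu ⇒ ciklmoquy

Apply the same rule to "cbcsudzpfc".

Looking at the pairs, the operation is to sort the characters into alphabetical order.
So "cbcsudzpfc" becomes "bcccdfpsuz".

bcccdfpsuz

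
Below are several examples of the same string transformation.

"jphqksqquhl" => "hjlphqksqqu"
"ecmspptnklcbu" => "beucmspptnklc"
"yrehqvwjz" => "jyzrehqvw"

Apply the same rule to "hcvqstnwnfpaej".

ehjcvqstnwnfpa

What's happening: swap the first and last characters, then move the last 2 characters to the front (rotate right by 2).
On "hcvqstnwnfpaej": the first step gives "jcvqstnwnfpaeh", and the second then gives "ehjcvqstnwnfpa".
(Check on "yrehqvwjz": → "zrehqvwjy" → "jyzrehqvw" ✓)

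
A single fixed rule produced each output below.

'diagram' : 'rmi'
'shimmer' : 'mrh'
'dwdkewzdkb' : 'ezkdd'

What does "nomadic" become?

The transformation: move the first 3 characters to the end (rotate left by 3), then keep every other character starting from the second (positions 2nd, 4th, 6th, ...).
"nomadic" → "dco".
(Check on "dwdkewzdkb": → "kewzdkbdwd" → "ezkdd" ✓)

dco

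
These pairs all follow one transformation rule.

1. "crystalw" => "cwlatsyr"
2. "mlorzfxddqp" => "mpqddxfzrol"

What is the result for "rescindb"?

rbdnicse

In each case the input is transformed by: reverse the string, then move the last character to the front.
Applying both steps to "rescindb": "bdnicser", then "rbdnicse".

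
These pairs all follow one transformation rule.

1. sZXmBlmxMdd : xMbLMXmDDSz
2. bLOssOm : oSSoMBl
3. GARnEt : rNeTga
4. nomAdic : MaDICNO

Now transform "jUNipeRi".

nIPErIJu

The pattern: flip the case of every letter, then move the first 2 characters to the end (rotate left by 2).
Working it through for "jUNipeRi": intermediate "JunIPErI", final "nIPErIJu".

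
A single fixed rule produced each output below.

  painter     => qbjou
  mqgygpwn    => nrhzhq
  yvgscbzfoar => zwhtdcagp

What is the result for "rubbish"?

The transformation: delete the last 2 characters, then shift every letter 1 place forward in the alphabet (wrapping around).
For "rubbish" the result is "svccj".

svccj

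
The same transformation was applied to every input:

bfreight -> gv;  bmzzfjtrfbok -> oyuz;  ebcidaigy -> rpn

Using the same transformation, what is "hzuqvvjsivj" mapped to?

jkx

The transformation: shift every letter 11 places backward in the alphabet (wrapping around), then keep one character in every 3, starting at position 3 (positions 3rd, 6th, 9th, ...).
Applying both steps to "hzuqvvjsivj": "wojfkkyhxky", then "jkx".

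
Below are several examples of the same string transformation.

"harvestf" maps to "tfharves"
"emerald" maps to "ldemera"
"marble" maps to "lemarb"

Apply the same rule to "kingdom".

omkingd

The pattern: move the last 2 characters to the front (rotate right by 2).
So "kingdom" becomes "omkingd".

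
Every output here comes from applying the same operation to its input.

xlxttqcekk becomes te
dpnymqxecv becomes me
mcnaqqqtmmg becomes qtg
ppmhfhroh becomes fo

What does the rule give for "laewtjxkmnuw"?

The rule is to delete the first 2 characters, then keep one character in every 3, starting at position 3 (positions 3rd, 6th, 9th, ...).
For "laewtjxkmnuw", step one produces "ewtjxkmnuw"; step two turns that into "tku".

tku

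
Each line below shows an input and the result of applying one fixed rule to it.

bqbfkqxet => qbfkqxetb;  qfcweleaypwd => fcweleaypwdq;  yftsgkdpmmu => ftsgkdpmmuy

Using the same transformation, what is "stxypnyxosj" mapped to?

The transformation: move the first character to the end.
Applying that to "stxypnyxosj" gives "txypnyxosjs".

txypnyxosjs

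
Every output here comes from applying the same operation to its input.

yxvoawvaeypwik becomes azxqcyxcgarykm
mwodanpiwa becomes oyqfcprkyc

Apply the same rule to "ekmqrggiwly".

What's happening: shift every letter 2 places forward in the alphabet (wrapping around).
Applying that to "ekmqrggiwly" gives "gmostiikyna".

gmostiikyna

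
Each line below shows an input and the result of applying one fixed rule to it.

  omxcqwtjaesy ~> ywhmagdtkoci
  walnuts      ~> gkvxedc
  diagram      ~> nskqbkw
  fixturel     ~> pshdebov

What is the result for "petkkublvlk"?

zoduuelvfvu

What's happening: shift every letter 10 places forward in the alphabet (wrapping around).
"petkkublvlk" → "zoduuelvfvu".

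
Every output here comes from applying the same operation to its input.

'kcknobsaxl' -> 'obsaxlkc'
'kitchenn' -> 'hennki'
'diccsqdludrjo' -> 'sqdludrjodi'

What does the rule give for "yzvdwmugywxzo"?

wmugywxzoyz

The rule is to move the first 2 characters to the end (rotate left by 2), then delete the first 2 characters.
Working it through for "yzvdwmugywxzo": intermediate "vdwmugywxzoyz", final "wmugywxzoyz".
(Check on "kitchenn": → "tchennki" → "hennki" ✓)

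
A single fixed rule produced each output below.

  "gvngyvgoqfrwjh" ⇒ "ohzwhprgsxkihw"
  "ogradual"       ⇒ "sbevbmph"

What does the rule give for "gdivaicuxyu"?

The transformation: shift every letter 1 place forward in the alphabet (wrapping around), then move the first 2 characters to the end (rotate left by 2).
On "gdivaicuxyu": the first step gives "hejwbjdvyzv", and the second then gives "jwbjdvyzvhe".

jwbjdvyzvhe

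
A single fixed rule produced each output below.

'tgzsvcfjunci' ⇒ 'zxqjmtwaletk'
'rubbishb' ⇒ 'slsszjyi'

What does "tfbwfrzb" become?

The transformation: shift every letter 9 places backward in the alphabet (wrapping around), then swap the first and last characters.
For "tfbwfrzb", step one produces "kwsnwiqs"; step two turns that into "swsnwiqk".

swsnwiqk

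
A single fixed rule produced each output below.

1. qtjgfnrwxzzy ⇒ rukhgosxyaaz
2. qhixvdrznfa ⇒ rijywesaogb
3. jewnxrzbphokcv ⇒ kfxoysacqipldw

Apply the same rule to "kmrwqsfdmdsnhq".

The transformation: shift every letter 1 place forward in the alphabet (wrapping around).
Applying that to "kmrwqsfdmdsnhq" gives "lnsxrtgenetoir".

lnsxrtgenetoir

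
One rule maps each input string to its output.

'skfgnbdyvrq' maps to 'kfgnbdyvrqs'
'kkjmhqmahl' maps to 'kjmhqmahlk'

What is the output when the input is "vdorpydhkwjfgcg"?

The transformation: move the first character to the end.
"vdorpydhkwjfgcg" → "dorpydhkwjfgcgv".

dorpydhkwjfgcgv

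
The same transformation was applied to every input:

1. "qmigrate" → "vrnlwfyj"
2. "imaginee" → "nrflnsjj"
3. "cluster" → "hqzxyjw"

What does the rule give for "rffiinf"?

The pattern: shift every letter 5 places forward in the alphabet (wrapping around).
"rffiinf" → "wkknnsk".

wkknnsk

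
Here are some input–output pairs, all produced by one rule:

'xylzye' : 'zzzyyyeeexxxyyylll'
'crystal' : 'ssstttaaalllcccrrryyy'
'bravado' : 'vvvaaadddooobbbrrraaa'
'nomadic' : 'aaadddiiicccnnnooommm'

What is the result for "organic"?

aaannniiicccooorrrggg

What's happening: move the first 3 characters to the end (rotate left by 3), then repeat every character 3 times.
"organic" → "anicorg" → "aaannniiicccooorrrggg".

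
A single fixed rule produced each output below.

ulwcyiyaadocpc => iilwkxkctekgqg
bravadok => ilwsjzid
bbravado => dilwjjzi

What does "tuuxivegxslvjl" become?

Each output is the input with this applied: swap the front and back halves of the string, then shift every letter 8 places forward in the alphabet (wrapping around).
For "tuuxivegxslvjl", step one produces "gxslvjltuuxive"; step two turns that into "ofatdrtbccfqdm".

ofatdrtbccfqdm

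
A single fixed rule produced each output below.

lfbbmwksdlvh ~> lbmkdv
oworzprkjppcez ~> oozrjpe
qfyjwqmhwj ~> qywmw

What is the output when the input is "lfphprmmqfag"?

Each output is the input with this applied: keep every other character starting from the first (positions 1st, 3rd, 5th, ...).
On "lfphprmmqfag" that produces "lppmqa".

lppmqa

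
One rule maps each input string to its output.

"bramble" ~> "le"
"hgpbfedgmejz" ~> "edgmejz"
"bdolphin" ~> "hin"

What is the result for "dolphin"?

in

Rule — delete the first 2 characters, then delete the first 3 characters.
"dolphin" → "lphin" → "in".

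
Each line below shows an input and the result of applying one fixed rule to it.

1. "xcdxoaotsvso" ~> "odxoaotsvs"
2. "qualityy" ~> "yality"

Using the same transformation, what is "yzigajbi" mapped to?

iigajb

The rule is to delete the first 2 characters, then move the last character to the front.
"yzigajbi" → "igajbi" → "iigajb".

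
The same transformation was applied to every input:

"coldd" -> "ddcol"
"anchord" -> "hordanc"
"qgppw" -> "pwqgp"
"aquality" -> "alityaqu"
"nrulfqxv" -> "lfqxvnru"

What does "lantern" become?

ternlan

What's happening: move the first 3 characters to the end (rotate left by 3).
For "lantern" the result is "ternlan".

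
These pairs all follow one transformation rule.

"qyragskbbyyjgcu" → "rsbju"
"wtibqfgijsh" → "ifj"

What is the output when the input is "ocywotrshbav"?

ythv

Rule — keep one character in every 3, starting at position 3 (positions 3rd, 6th, 9th, ...).
So "ocywotrshbav" becomes "ythv".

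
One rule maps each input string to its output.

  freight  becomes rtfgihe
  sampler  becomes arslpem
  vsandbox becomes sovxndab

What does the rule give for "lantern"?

The rule is to swap each adjacent pair of characters (1↔2, 3↔4, ...), then take characters alternately from the front and the back (1st, last, 2nd, 2nd-last, ...).
On "lantern": the first step gives "altnren", and the second then gives "anletrn".

anletrn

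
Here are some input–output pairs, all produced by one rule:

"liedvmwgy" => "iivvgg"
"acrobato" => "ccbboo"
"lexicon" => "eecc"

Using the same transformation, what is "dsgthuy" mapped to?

sshh

Each output is the input with this applied: keep one character in every 3, starting at position 2 (positions 2nd, 5th, 8th, ...), then double every character.
On "dsgthuy" that produces "sshh".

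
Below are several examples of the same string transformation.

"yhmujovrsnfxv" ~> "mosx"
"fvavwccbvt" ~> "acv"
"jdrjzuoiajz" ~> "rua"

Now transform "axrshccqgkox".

rcgx

Each output is the input with this applied: keep one character in every 3, starting at position 3 (positions 3rd, 6th, 9th, ...).
So "axrshccqgkox" becomes "rcgx".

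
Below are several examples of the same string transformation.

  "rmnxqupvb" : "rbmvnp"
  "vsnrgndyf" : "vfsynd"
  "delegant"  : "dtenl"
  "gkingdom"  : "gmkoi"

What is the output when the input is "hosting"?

hgon

The rule is to take characters alternately from the front and the back (1st, last, 2nd, 2nd-last, ...), then delete the last 3 characters.
"hosting" → "hgonsit" → "hgon".
(Check on "vsnrgndyf": → "vfsyndrng" → "vfsynd" ✓)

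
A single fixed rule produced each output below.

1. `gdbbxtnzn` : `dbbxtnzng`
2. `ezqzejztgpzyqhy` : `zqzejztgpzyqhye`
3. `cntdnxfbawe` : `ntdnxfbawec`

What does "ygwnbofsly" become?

The pattern: move the first character to the end.
Doing the same to "ygwnbofsly": "gwnbofslyy".

gwnbofslyy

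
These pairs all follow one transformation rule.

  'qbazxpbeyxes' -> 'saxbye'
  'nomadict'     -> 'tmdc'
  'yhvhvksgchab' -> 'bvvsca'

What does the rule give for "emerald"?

deae

The rule is to swap the first and last characters, then keep every other character starting from the first (positions 1st, 3rd, 5th, ...).
For "emerald", step one produces "dmerale"; step two turns that into "deae".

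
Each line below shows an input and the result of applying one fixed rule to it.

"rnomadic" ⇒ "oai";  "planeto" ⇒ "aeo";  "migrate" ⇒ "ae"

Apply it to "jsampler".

Looking at the pairs, the operation is to keep every other character starting from the first (positions 1st, 3rd, 5th, ...), then keep only the vowels.
Applying both steps to "jsampler": "jape", then "ae".

ae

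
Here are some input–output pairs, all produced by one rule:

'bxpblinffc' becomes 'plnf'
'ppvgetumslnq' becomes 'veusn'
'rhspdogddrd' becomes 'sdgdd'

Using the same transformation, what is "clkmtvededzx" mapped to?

The pattern: keep every other character starting from the first (positions 1st, 3rd, 5th, ...), then delete the first character.
For "clkmtvededzx", step one produces "ckteez"; step two turns that into "kteez".

kteez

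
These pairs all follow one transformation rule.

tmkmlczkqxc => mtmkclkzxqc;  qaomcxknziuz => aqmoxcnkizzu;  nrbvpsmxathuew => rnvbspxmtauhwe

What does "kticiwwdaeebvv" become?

tkciwidweabevv

The pattern: swap each adjacent pair of characters (1↔2, 3↔4, ...).
"kticiwwdaeebvv" → "tkciwidweabevv".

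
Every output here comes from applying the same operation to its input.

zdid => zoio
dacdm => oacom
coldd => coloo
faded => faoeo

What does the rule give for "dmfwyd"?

Each output is the input with this applied: replace every "d" with "o".
Doing the same to "dmfwyd": "omfwyo".

omfwyo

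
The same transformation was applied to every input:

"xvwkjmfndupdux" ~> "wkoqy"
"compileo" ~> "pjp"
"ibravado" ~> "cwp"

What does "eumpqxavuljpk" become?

Looking at the pairs, the operation is to keep one character in every 3, starting at position 2 (positions 2nd, 5th, 8th, ...), then shift every letter 1 place forward in the alphabet (wrapping around).
For "eumpqxavuljpk", step one produces "uqvj"; step two turns that into "vrwk".

vrwk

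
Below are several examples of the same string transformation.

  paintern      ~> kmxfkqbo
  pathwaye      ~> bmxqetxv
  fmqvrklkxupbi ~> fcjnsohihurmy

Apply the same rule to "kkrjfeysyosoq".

In each case the input is transformed by: shift every letter 3 places backward in the alphabet (wrapping around), then move the last character to the front.
On "kkrjfeysyosoq" that produces "nhhogcbvpvlpl".

nhhogcbvpvlpl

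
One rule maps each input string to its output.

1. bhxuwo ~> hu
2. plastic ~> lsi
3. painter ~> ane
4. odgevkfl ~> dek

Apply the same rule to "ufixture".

fxu

The transformation: delete the last character, then keep every other character starting from the second (positions 2nd, 4th, 6th, ...).
On "ufixture": the first step gives "ufixtur", and the second then gives "fxu".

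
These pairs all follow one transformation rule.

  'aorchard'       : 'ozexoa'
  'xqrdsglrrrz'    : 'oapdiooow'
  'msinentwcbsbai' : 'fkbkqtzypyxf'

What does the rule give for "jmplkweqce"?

mihtbnzb

In each case the input is transformed by: shift every letter 3 places backward in the alphabet (wrapping around), then delete the first 2 characters.
Working it through for "jmplkweqce": intermediate "gjmihtbnzb", final "mihtbnzb".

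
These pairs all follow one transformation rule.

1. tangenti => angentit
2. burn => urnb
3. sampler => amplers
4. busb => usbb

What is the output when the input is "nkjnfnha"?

Looking at the pairs, the operation is to move the first character to the end.
Applying that to "nkjnfnha" gives "kjnfnhan".

kjnfnhan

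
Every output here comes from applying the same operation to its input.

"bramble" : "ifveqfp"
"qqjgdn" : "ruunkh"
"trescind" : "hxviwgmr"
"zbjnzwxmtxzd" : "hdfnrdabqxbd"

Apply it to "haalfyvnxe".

ileepjczrb

The rule is to shift every letter 4 places forward in the alphabet (wrapping around), then move the last character to the front.
On "haalfyvnxe": the first step gives "leepjczrbi", and the second then gives "ileepjczrb".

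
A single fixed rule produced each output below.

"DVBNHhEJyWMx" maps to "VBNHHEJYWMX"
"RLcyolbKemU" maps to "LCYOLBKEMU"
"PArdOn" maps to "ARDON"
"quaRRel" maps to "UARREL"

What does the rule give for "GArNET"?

ARNET

The rule is to delete the first character, then convert every letter to uppercase.
Working it through for "GArNET": intermediate "ArNET", final "ARNET".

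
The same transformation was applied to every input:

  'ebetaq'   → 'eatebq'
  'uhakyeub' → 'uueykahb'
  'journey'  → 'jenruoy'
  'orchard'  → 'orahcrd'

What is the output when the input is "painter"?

petniar

What's happening: swap the first and last characters, then reverse the string.
Working it through for "painter": intermediate "raintep", final "petniar".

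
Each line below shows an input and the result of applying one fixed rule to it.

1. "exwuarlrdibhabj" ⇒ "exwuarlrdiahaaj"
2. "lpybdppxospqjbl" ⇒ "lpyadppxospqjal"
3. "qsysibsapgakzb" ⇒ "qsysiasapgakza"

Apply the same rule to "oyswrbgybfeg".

The pattern: replace every "b" with "a".
Applying that to "oyswrbgybfeg" gives "oyswragyafeg".

oyswragyafeg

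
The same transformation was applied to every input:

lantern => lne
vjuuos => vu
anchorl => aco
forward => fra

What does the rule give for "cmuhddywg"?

cudy

Rule — keep every other character starting from the first (positions 1st, 3rd, 5th, ...), then delete the last character.
On "cmuhddywg": the first step gives "cudyg", and the second then gives "cudy".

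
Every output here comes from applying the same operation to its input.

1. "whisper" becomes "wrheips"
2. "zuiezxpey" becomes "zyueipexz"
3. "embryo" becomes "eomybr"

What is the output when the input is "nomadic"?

The rule is to take characters alternately from the front and the back (1st, last, 2nd, 2nd-last, ...).
Doing the same to "nomadic": "ncoimda".

ncoimda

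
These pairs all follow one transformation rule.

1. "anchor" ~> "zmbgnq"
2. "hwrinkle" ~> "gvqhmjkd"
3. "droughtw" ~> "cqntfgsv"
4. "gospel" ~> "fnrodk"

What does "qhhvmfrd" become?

pgguleqc

Looking at the pairs, the operation is to shift every letter 1 place backward in the alphabet (wrapping around).
On "qhhvmfrd" that produces "pgguleqc".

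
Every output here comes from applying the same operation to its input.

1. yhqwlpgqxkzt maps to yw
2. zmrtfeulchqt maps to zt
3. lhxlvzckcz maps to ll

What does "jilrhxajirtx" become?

In each case the input is transformed by: keep one character in every 3, starting at position 1 (positions 1st, 4th, 7th, ...), then keep only the first 2 characters.
Doing the same to "jilrhxajirtx": "jr".

jr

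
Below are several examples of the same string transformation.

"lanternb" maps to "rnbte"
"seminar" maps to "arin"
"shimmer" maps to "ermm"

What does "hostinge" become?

Looking at the pairs, the operation is to delete the first 3 characters, then move the first 2 characters to the end (rotate left by 2).
Applying both steps to "hostinge": "tinge", then "ngeti".

ngeti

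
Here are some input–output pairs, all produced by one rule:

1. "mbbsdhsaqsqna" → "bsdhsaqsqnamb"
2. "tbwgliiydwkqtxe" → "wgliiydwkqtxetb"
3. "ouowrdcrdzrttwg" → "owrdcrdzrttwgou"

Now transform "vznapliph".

In each case the input is transformed by: move the first 2 characters to the end (rotate left by 2).
So "vznapliph" becomes "napliphvz".

napliphvz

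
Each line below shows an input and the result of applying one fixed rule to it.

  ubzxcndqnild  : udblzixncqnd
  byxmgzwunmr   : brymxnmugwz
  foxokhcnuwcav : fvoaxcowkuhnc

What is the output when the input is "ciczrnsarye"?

ceiycrzarsn

Each output is the input with this applied: take characters alternately from the front and the back (1st, last, 2nd, 2nd-last, ...).
"ciczrnsarye" → "ceiycrzarsn".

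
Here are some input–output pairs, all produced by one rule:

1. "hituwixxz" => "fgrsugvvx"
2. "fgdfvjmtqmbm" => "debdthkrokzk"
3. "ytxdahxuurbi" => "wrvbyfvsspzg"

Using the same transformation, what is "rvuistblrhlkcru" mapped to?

ptsgqrzjpfjiaps

The rule is to shift every letter 2 places backward in the alphabet (wrapping around).
Applying that to "rvuistblrhlkcru" gives "ptsgqrzjpfjiaps".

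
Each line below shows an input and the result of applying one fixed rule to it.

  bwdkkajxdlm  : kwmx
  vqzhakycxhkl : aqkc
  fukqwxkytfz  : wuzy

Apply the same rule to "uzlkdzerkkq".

dzqr

The pattern: keep one character in every 3, starting at position 2 (positions 2nd, 5th, 8th, ...), then swap each adjacent pair of characters (1↔2, 3↔4, ...).
"uzlkdzerkkq" → "zdrq" → "dzqr".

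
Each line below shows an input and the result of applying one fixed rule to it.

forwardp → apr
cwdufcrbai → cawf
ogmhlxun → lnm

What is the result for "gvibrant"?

Looking at the pairs, the operation is to swap the front and back halves of the string, then keep one character in every 3, starting at position 1 (positions 1st, 4th, 7th, ...).
Applying that to "gvibrant" gives "rti".

rti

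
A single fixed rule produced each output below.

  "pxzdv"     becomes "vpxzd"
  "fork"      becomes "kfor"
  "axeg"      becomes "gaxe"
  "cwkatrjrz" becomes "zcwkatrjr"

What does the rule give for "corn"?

ncor

Each output is the input with this applied: move the last character to the front.
Doing the same to "corn": "ncor".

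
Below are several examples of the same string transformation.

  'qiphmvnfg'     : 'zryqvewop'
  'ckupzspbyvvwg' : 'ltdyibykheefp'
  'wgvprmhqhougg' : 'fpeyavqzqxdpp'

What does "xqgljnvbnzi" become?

gzpuswekwir

In each case the input is transformed by: shift every letter 9 places forward in the alphabet (wrapping around).
On "xqgljnvbnzi" that produces "gzpuswekwir".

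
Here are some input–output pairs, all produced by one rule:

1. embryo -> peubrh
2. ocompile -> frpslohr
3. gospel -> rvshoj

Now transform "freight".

uhljkwi

Looking at the pairs, the operation is to shift every letter 3 places forward in the alphabet (wrapping around), then move the first character to the end.
On "freight": the first step gives "iuhljkw", and the second then gives "uhljkwi".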